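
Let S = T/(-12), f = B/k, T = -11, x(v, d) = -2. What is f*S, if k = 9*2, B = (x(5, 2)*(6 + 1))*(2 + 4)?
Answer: -77/18 ≈ -4.2778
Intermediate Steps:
B = -84 (B = (-2*(6 + 1))*(2 + 4) = -2*7*6 = -14*6 = -84)
k = 18
f = -14/3 (f = -84/18 = -84*1/18 = -14/3 ≈ -4.6667)
S = 11/12 (S = -11/(-12) = -11*(-1/12) = 11/12 ≈ 0.91667)
f*S = -14/3*11/12 = -77/18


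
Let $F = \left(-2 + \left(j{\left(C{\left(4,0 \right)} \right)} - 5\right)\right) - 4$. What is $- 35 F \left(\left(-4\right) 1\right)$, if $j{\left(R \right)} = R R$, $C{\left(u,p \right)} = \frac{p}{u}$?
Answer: $-1540$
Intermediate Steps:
$j{\left(R \right)} = R^{2}$
$F = -11$ ($F = \left(-2 - \left(5 - \left(\frac{0}{4}\right)^{2}\right)\right) - 4 = \left(-2 - \left(5 - \left(0 \cdot \frac{1}{4}\right)^{2}\right)\right) - 4 = \left(-2 - \left(5 - 0^{2}\right)\right) - 4 = \left(-2 + \left(0 - 5\right)\right) - 4 = \left(-2 - 5\right) - 4 = -7 - 4 = -11$)
$- 35 F \left(\left(-4\right) 1\right) = \left(-35\right) \left(-11\right) \left(\left(-4\right) 1\right) = 385 \left(-4\right) = -1540$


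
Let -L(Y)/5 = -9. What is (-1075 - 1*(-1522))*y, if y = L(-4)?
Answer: 20115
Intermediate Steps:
L(Y) = 45 (L(Y) = -5*(-9) = 45)
y = 45
(-1075 - 1*(-1522))*y = (-1075 - 1*(-1522))*45 = (-1075 + 1522)*45 = 447*45 = 20115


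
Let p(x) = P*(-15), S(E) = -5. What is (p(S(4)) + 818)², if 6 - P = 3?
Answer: 597529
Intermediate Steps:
P = 3 (P = 6 - 1*3 = 6 - 3 = 3)
p(x) = -45 (p(x) = 3*(-15) = -45)
(p(S(4)) + 818)² = (-45 + 818)² = 773² = 597529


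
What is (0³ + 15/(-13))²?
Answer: 225/169 ≈ 1.3314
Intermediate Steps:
(0³ + 15/(-13))² = (0 + 15*(-1/13))² = (0 - 15/13)² = (-15/13)² = 225/169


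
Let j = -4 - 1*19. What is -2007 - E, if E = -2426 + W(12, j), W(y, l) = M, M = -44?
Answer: 463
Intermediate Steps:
j = -23 (j = -4 - 19 = -23)
W(y, l) = -44
E = -2470 (E = -2426 - 44 = -2470)
-2007 - E = -2007 - 1*(-2470) = -2007 + 2470 = 463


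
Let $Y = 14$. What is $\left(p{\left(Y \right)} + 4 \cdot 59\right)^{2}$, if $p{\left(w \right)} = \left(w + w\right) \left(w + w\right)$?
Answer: $1040400$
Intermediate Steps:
$p{\left(w \right)} = 4 w^{2}$ ($p{\left(w \right)} = 2 w 2 w = 4 w^{2}$)
$\left(p{\left(Y \right)} + 4 \cdot 59\right)^{2} = \left(4 \cdot 14^{2} + 4 \cdot 59\right)^{2} = \left(4 \cdot 196 + 236\right)^{2} = \left(784 + 236\right)^{2} = 1020^{2} = 1040400$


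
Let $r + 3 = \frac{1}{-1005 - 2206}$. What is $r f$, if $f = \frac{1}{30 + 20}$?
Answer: $- \frac{4817}{80275} \approx -0.060006$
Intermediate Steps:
$r = - \frac{9634}{3211}$ ($r = -3 + \frac{1}{-1005 - 2206} = -3 + \frac{1}{-3211} = -3 - \frac{1}{3211} = - \frac{9634}{3211} \approx -3.0003$)
$f = \frac{1}{50} \approx 0.02$
$r f = \left(- \frac{9634}{3211}\right) \frac{1}{50} = - \frac{4817}{80275}$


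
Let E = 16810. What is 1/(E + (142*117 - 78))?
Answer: 1/33346 ≈ 2.9989e-5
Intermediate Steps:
1/(E + (142*117 - 78)) = 1/(16810 + (142*117 - 78)) = 1/(16810 + (16614 - 78)) = 1/(16810 + 16536) = 1/33346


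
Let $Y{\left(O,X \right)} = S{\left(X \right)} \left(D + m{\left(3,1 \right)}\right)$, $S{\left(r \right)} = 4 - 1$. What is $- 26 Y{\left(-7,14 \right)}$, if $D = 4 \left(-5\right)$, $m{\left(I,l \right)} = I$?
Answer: $1326$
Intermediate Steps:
$S{\left(r \right)} = 3$
$D = -20$
$Y{\left(O,X \right)} = -51$ ($Y{\left(O,X \right)} = 3 \left(-20 + 3\right) = 3 \left(-17\right) = -51$)
$- 26 Y{\left(-7,14 \right)} = \left(-26\right) \left(-51\right) = 1326$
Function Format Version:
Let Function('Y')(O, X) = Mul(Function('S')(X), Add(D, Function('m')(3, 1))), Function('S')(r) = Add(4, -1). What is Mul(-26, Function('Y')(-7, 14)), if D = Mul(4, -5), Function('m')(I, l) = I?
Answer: 1326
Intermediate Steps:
Function('S')(r) = 3
D = -20
Function('Y')(O, X) = -51 (Function('Y')(O, X) = Mul(3, Add(-20, 3)) = Mul(3, -17) = -51)
Mul(-26, Function('Y')(-7, 14)) = Mul(-26, -51) = 1326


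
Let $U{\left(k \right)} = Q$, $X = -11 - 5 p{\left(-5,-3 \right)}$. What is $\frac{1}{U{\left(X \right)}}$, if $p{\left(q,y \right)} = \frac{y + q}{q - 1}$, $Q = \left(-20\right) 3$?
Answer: $- \frac{1}{60} \approx -0.016667$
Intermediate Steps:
$Q = -60$
$p{\left(q,y \right)} = \frac{q + y}{-1 + q}$
$X = - \frac{53}{3}$ ($X = -11 - 5 \frac{-5 - 3}{-1 - 5} = -11 - 5 \frac{1}{-6} \left(-8\right) = -11 - 5 \left(\left(- \frac{1}{6}\right) \left(-8\right)\right) = -11 - \frac{20}{3} = - \frac{53}{3} \approx -17.667$)
$U{\left(k \right)} = -60$
$\frac{1}{U{\left(X \right)}} = \frac{1}{-60} = - \frac{1}{60}$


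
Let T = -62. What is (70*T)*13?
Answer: -56420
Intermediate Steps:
(70*T)*13 = (70*(-62))*13 = -4340*13 = -56420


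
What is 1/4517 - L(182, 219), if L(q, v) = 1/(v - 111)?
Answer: -4409/487836 ≈ -0.0090379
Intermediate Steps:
L(q, v) = 1/(-111 + v)
1/4517 - L(182, 219) = 1/4517 - 1/(-111 + 219) = 1/4517 - 1/108 = -4409/487836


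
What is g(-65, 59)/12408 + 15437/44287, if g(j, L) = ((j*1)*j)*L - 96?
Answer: 11226932669/549513096 ≈ 20.431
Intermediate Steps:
g(j, L) = -96 + L*j**2 (g(j, L) = (j*j)*L - 96 = j**2*L - 96 = L*j**2 - 96 = -96 + L*j**2)
g(-65, 59)/12408 + 15437/44287 = (-96 + 59*(-65)**2)/12408 + 15437/44287 = (-96 + 59*4225)*(1/12408) + 15437*(1/44287) = (-96 + 249275)*(1/12408) + 15437/44287 = 249179*(1/12408) + 15437/44287 = 249179/12408 + 15437/44287 = 11226932669/549513096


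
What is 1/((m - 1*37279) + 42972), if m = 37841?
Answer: 1/43534 ≈ 2.2971e-5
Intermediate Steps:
1/((m - 1*37279) + 42972) = 1/((37841 - 1*37279) + 42972) = 1/((37841 - 37279) + 42972) = 1/(562 + 42972) = 1/43534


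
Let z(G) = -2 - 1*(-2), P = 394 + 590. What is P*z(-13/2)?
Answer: 0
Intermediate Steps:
P = 984
z(G) = 0 (z(G) = -2 + 2 = 0)
P*z(-13/2) = 984*0 = 0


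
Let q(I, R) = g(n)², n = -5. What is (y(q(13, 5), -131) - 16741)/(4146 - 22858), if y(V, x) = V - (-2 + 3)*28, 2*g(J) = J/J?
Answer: 67075/74848 ≈ 0.89615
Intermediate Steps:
g(J) = ½ (g(J) = (J/J)/2 = (½)*1 = ½)
q(I, R) = ¼ (q(I, R) = (½)² = ¼)
y(V, x) = -28 + V (y(V, x) = V - 28 = -28 + V)
(y(q(13, 5), -131) - 16741)/(4146 - 22858) = ((-28 + ¼) - 16741)/(4146 - 22858) = (-111/4 - 16741)/(-18712) = -67075/4*(-1/18712) = 67075/74848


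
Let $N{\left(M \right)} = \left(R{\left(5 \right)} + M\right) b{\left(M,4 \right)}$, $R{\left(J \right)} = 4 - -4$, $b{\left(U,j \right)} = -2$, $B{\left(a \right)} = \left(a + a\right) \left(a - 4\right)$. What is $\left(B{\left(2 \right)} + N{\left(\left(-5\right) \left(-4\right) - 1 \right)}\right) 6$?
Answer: $-372$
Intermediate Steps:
$B{\left(a \right)} = 2 a \left(-4 + a\right)$
$R{\left(J \right)} = 8$ ($R{\left(J \right)} = 4 + 4 = 8$)
$N{\left(M \right)} = -16 - 2 M$ ($N{\left(M \right)} = \left(8 + M\right) \left(-2\right) = -16 - 2 M$)
$\left(B{\left(2 \right)} + N{\left(\left(-5\right) \left(-4\right) - 1 \right)}\right) 6 = \left(2 \cdot 2 \left(-4 + 2\right) - \left(16 + 2 \left(\left(-5\right) \left(-4\right) - 1\right)\right)\right) 6 = \left(2 \cdot 2 \left(-2\right) - \left(16 + 2 \left(20 - 1\right)\right)\right) 6 = \left(-8 - 54\right) 6 = \left(-62\right) 6 = -372$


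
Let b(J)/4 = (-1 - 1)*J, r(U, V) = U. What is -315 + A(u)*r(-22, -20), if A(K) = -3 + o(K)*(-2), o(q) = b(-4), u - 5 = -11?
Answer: 1159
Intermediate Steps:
b(J) = -8*J (b(J) = 4*((-1 - 1)*J) = 4*(-2*J) = -8*J)
u = -6 (u = 5 - 11 = -6)
o(q) = 32 (o(q) = -8*(-4) = 32)
A(K) = -67 (A(K) = -3 + 32*(-2) = -3 - 64 = -67)
-315 + A(u)*r(-22, -20) = -315 - 67*(-22) = -315 + 1474 = 1159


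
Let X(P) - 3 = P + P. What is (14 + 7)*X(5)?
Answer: 273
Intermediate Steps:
X(P) = 3 + 2*P (X(P) = 3 + (P + P) = 3 + 2*P)
(14 + 7)*X(5) = (14 + 7)*(3 + 2*5) = 21*(3 + 10) = 21*13 = 273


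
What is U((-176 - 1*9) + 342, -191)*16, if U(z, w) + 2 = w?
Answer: -3088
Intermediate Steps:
U(z, w) = -2 + w
U((-176 - 1*9) + 342, -191)*16 = (-2 - 191)*16 = -193*16 = -3088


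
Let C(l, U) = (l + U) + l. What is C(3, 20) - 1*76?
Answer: -50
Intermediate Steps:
C(l, U) = U + 2*l (C(l, U) = (U + l) + l = U + 2*l)
C(3, 20) - 1*76 = (20 + 2*3) - 1*76 = (20 + 6) - 76 = 26 - 76 = -50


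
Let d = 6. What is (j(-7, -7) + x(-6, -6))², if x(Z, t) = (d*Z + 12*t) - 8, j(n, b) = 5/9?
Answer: 1079521/81 ≈ 13327.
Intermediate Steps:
j(n, b) = 5/9 (j(n, b) = 5*(⅑) = 5/9)
x(Z, t) = -8 + 6*Z + 12*t (x(Z, t) = (6*Z + 12*t) - 8 = -8 + 6*Z + 12*t)
(j(-7, -7) + x(-6, -6))² = (5/9 + (-8 + 6*(-6) + 12*(-6)))² = (5/9 + (-8 - 36 - 72))² = (5/9 - 116)² = (-1039/9)² = 1079521/81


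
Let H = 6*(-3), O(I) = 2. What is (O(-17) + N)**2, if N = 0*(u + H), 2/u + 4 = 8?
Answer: 4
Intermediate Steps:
u = 1/2 (u = 2/(-4 + 8) = 2/4 = 2*(1/4) = 1/2 ≈ 0.50000)
H = -18
N = 0 (N = 0*(1/2 - 18) = 0*(-35/2) = 0)
(O(-17) + N)**2 = (2 + 0)**2 = 2**2 = 4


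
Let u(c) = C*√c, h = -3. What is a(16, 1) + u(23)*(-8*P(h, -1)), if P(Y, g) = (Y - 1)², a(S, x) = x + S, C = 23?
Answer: 17 - 2944*√23 ≈ -14102.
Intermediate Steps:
a(S, x) = S + x
P(Y, g) = (-1 + Y)²
u(c) = 23*√c
a(16, 1) + u(23)*(-8*P(h, -1)) = (16 + 1) + (23*√23)*(-8*(-1 - 3)²) = 17 + (23*√23)*(-8*(-4)²) = 17 + (23*√23)*(-8*16) = 17 + (23*√23)*(-128) = 17 - 2944*√23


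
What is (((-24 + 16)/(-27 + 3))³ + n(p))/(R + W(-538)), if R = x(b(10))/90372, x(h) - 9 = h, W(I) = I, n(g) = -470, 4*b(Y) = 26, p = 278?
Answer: 764486872/875162169 ≈ 0.87354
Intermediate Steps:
b(Y) = 13/2 (b(Y) = (¼)*26 = 13/2)
x(h) = 9 + h
R = 31/180744 (R = (9 + 13/2)/90372 = (31/2)*(1/90372) = 31/180744 ≈ 0.00017151)
(((-24 + 16)/(-27 + 3))³ + n(p))/(R + W(-538)) = (((-24 + 16)/(-27 + 3))³ - 470)/(31/180744 - 538) = ((-8/(-24))³ - 470)/(-97240241/180744) = ((-8*(-1/24))³ - 470)*(-180744/97240241) = ((⅓)³ - 470)*(-180744/97240241) = (1/27 - 470)*(-180744/97240241) = -12689/27*(-180744/97240241) = 764486872/875162169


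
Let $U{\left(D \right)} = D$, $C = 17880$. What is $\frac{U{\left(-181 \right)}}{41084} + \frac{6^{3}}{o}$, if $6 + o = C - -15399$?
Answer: $\frac{316859}{151887548} \approx 0.0020861$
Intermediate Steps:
$o = 33273$ ($o = -6 + \left(17880 - -15399\right) = -6 + \left(17880 + 15399\right) = -6 + 33279 = 33273$)
$\frac{U{\left(-181 \right)}}{41084} + \frac{6^{3}}{o} = - \frac{181}{41084} + \frac{6^{3}}{33273} = \left(-181\right) \frac{1}{41084} + 216 \cdot \frac{1}{33273} = - \frac{181}{41084} + \frac{24}{3697} = \frac{316859}{151887548}$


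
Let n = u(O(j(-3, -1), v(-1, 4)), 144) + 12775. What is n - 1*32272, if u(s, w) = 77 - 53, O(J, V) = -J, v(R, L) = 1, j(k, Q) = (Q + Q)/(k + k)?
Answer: -19473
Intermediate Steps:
j(k, Q) = Q/k (j(k, Q) = (2*Q)/((2*k)) = (2*Q)*(1/(2*k)) = Q/k)
u(s, w) = 24
n = 12799 (n = 24 + 12775 = 12799)
n - 1*32272 = 12799 - 1*32272 = 12799 - 32272 = -19473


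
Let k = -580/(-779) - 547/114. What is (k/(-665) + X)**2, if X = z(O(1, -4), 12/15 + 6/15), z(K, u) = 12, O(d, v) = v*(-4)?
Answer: 1392593343296089/9660969404100 ≈ 144.15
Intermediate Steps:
O(d, v) = -4*v
k = -18947/4674 (k = -580*(-1/779) - 547*1/114 = 580/779 - 547/114 = -18947/4674 ≈ -4.0537)
X = 12
(k/(-665) + X)**2 = (-18947/4674/(-665) + 12)**2 = (-18947/4674*(-1/665) + 12)**2 = (18947/3108210 + 12)**2 = (37317467/3108210)**2 = 1392593343296089/9660969404100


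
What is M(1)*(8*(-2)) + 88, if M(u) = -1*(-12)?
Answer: -104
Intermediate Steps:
M(u) = 12
M(1)*(8*(-2)) + 88 = 12*(8*(-2)) + 88 = 12*(-16) + 88 = -192 + 88 = -104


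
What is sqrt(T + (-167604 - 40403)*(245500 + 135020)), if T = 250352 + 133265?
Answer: I*sqrt(79150440023) ≈ 2.8134e+5*I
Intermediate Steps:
T = 383617
sqrt(T + (-167604 - 40403)*(245500 + 135020)) = sqrt(383617 + (-167604 - 40403)*(245500 + 135020)) = sqrt(383617 - 208007*380520) = sqrt(383617 - 79150823640) = sqrt(-79150440023) = I*sqrt(79150440023)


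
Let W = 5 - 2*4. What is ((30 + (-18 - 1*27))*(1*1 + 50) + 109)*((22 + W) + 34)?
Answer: -34768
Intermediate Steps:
W = -3 (W = 5 - 8 = -3)
((30 + (-18 - 1*27))*(1*1 + 50) + 109)*((22 + W) + 34) = ((30 + (-18 - 1*27))*(1*1 + 50) + 109)*((22 - 3) + 34) = ((30 + (-18 - 27))*(1 + 50) + 109)*(19 + 34) = ((30 - 45)*51 + 109)*53 = (-15*51 + 109)*53 = (-765 + 109)*53 = -656*53 = -34768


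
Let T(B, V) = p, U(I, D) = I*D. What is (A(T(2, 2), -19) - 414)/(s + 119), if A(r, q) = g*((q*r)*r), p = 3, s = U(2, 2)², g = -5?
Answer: 49/15 ≈ 3.2667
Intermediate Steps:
U(I, D) = D*I
s = 16 (s = (2*2)² = 4² = 16)
T(B, V) = 3
A(r, q) = -5*q*r² (A(r, q) = -5*q*r*r = -5*q*r²)
(A(T(2, 2), -19) - 414)/(s + 119) = (-5*(-19)*3² - 414)/(16 + 119) = (-5*(-19)*9 - 414)/135 = (855 - 414)*(1/135) = 441*(1/135) = 49/15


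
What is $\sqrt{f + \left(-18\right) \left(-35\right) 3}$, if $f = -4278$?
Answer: $2 i \sqrt{597} \approx 48.867 i$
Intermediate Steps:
$\sqrt{f + \left(-18\right) \left(-35\right) 3} = \sqrt{-4278 + \left(-18\right) \left(-35\right) 3} = \sqrt{-4278 + 630 \cdot 3} = \sqrt{-4278 + 1890} = \sqrt{-2388} = 2 i \sqrt{597}$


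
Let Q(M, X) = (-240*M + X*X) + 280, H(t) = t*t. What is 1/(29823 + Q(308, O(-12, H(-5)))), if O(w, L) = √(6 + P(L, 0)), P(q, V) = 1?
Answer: -1/43810 ≈ -2.2826e-5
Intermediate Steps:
H(t) = t²
O(w, L) = √7 (O(w, L) = √(6 + 1) = √7)
Q(M, X) = 280 + X² - 240*M (Q(M, X) = (-240*M + X²) + 280 = (X² - 240*M) + 280 = 280 + X² - 240*M)
1/(29823 + Q(308, O(-12, H(-5)))) = 1/(29823 + (280 + (√7)² - 240*308)) = 1/(29823 + (280 + 7 - 73920)) = 1/(29823 - 73633) = 1/(-43810) = -1/43810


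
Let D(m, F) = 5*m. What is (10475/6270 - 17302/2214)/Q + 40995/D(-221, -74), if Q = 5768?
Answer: -533750940755/14386580208 ≈ -37.101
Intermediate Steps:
(10475/6270 - 17302/2214)/Q + 40995/D(-221, -74) = (10475/6270 - 17302/2214)/5768 + 40995/((5*(-221))) = (10475*(1/6270) - 17302*1/2214)*(1/5768) + 40995/(-1105) = (2095/1254 - 211/27)*(1/5768) + 40995*(-1/1105) = -69343/11286*1/5768 - 8199/221 = -69343/65097648 - 8199/221 = -533750940755/14386580208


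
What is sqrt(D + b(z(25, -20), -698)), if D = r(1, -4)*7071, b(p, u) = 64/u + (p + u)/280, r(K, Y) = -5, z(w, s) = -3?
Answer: I*sqrt(84409173025870)/48860 ≈ 188.04*I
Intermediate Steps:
b(p, u) = 64/u + p/280 + u/280 (b(p, u) = 64/u + (p + u)*(1/280) = 64/u + (p/280 + u/280) = 64/u + p/280 + u/280)
D = -35355 (D = -5*7071 = -35355)
sqrt(D + b(z(25, -20), -698)) = sqrt(-35355 + (1/280)*(17920 - 698*(-3 - 698))/(-698)) = sqrt(-35355 + (1/280)*(-1/698)*(17920 - 698*(-701))) = sqrt(-35355 + (1/280)*(-1/698)*(17920 + 489298)) = sqrt(-35355 + (1/280)*(-1/698)*507218) = sqrt(-35355 - 253609/97720) = sqrt(-3455144209/97720) = I*sqrt(84409173025870)/48860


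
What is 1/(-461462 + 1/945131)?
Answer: -945131/436142041521 ≈ -2.1670e-6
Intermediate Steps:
1/(-461462 + 1/945131) = 1/(-436142041521/945131) = -945131/436142041521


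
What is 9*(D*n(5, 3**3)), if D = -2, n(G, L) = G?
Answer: -90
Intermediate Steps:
9*(D*n(5, 3**3)) = 9*(-2*5) = 9*(-10) = -90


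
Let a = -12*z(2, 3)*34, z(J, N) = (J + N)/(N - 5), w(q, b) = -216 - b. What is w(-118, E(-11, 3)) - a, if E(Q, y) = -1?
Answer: -1235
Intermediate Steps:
z(J, N) = (J + N)/(-5 + N)
a = 1020 (a = -12*(2 + 3)/(-5 + 3)*34 = -12*5/(-2)*34 = -(-6)*5*34 = -12*(-5/2)*34 = 30*34 = 1020)
w(-118, E(-11, 3)) - a = (-216 - 1*(-1)) - 1*1020 = (-216 + 1) - 1020 = -215 - 1020 = -1235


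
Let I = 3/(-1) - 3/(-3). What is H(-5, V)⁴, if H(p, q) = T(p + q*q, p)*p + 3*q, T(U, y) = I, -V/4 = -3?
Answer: 4477456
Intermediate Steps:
V = 12 (V = -4*(-3) = 12)
I = -2 (I = 3*(-1) - 3*(-⅓) = -3 + 1 = -2)
T(U, y) = -2
H(p, q) = -2*p + 3*q
H(-5, V)⁴ = (-2*(-5) + 3*12)⁴ = (10 + 36)⁴ = 46⁴ = 4477456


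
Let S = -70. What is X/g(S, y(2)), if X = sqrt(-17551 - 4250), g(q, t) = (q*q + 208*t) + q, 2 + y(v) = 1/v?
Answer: 13*I*sqrt(129)/4518 ≈ 0.032681*I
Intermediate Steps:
y(v) = -2 + 1/v
g(q, t) = q + q**2 + 208*t (g(q, t) = (q**2 + 208*t) + q = q + q**2 + 208*t)
X = 13*I*sqrt(129) (X = sqrt(-21801) = 13*I*sqrt(129) ≈ 147.65*I)
X/g(S, y(2)) = (13*I*sqrt(129))/(-70 + (-70)**2 + 208*(-2 + 1/2)) = (13*I*sqrt(129))/(-70 + 4900 + 208*(-2 + 1/2)) = (13*I*sqrt(129))/(-70 + 4900 + 208*(-3/2)) = (13*I*sqrt(129))/(-70 + 4900 - 312) = (13*I*sqrt(129))/4518 = (13*I*sqrt(129))*(1/4518) = 13*I*sqrt(129)/4518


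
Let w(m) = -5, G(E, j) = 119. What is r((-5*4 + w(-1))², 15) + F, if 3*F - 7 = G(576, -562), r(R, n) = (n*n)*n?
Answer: 3417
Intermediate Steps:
r(R, n) = n³ (r(R, n) = n²*n = n³)
F = 42 (F = 7/3 + (⅓)*119 = 7/3 + 119/3 = 42)
r((-5*4 + w(-1))², 15) + F = 15³ + 42 = 3375 + 42 = 3417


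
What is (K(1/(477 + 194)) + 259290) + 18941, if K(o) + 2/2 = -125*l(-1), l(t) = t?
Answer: 278355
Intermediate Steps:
K(o) = 124 (K(o) = -1 - 125*(-1) = -1 + 125 = 124)
(K(1/(477 + 194)) + 259290) + 18941 = (124 + 259290) + 18941 = 259414 + 18941 = 278355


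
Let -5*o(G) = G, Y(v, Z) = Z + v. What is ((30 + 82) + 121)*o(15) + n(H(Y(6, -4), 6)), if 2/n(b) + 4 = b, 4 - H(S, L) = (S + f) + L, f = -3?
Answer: -3497/5 ≈ -699.40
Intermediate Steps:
o(G) = -G/5
H(S, L) = 7 - L - S (H(S, L) = 4 - ((S - 3) + L) = 4 - ((-3 + S) + L) = 4 - (-3 + L + S) = 4 + (3 - L - S) = 7 - L - S)
n(b) = 2/(-4 + b)
((30 + 82) + 121)*o(15) + n(H(Y(6, -4), 6)) = ((30 + 82) + 121)*(-⅕*15) + 2/(-4 + (7 - 1*6 - (-4 + 6))) = (112 + 121)*(-3) + 2/(-4 + (7 - 6 - 1*2)) = 233*(-3) + 2/(-4 + (7 - 6 - 2)) = -699 + 2/(-4 - 1) = -699 + 2/(-5) = -699 + 2*(-⅕) = -699 - ⅖ = -3497/5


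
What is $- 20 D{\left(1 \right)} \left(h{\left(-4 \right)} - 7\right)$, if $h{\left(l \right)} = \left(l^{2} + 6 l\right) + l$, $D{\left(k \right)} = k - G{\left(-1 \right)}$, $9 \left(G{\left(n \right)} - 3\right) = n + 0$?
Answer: $- \frac{6460}{9} \approx -717.78$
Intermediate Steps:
$G{\left(n \right)} = 3 + \frac{n}{9}$ ($G{\left(n \right)} = 3 + \frac{n + 0}{9} = 3 + \frac{n}{9}$)
$D{\left(k \right)} = - \frac{26}{9} + k$ ($D{\left(k \right)} = k - \left(3 + \frac{1}{9} \left(-1\right)\right) = k - \left(3 - \frac{1}{9}\right) = k - \frac{26}{9} = - \frac{26}{9} + k$)
$h{\left(l \right)} = l^{2} + 7 l$
$- 20 D{\left(1 \right)} \left(h{\left(-4 \right)} - 7\right) = - 20 \left(- \frac{26}{9} + 1\right) \left(- 4 \left(7 - 4\right) - 7\right) = \left(-20\right) \left(- \frac{17}{9}\right) \left(\left(-4\right) 3 - 7\right) = \frac{340 \left(-12 - 7\right)}{9} = \frac{340}{9} \left(-19\right) = - \frac{6460}{9}$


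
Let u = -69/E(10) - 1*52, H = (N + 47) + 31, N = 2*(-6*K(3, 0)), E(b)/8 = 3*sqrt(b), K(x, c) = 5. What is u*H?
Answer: -936 - 207*sqrt(10)/40 ≈ -952.37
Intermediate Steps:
E(b) = 24*sqrt(b) (E(b) = 8*(3*sqrt(b)) = 24*sqrt(b))
N = -60 (N = 2*(-6*5) = 2*(-30) = -60)
H = 18 (H = (-60 + 47) + 31 = -13 + 31 = 18)
u = -52 - 23*sqrt(10)/80 (u = -69*sqrt(10)/240 - 1*52 = -23*sqrt(10)/80 - 52 = -52 - 23*sqrt(10)/80 ≈ -52.909)
u*H = (-52 - 23*sqrt(10)/80)*18 = -936 - 207*sqrt(10)/40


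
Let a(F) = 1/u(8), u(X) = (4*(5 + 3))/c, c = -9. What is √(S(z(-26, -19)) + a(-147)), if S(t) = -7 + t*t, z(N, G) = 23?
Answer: 3*√3710/8 ≈ 22.841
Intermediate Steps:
u(X) = -32/9 (u(X) = (4*(5 + 3))/(-9) = (4*8)*(-⅑) = 32*(-⅑) = -32/9)
S(t) = -7 + t²
a(F) = -9/32 (a(F) = 1/(-32/9) = -9/32)
√(S(z(-26, -19)) + a(-147)) = √((-7 + 23²) - 9/32) = √((-7 + 529) - 9/32) = √(522 - 9/32) = √(16695/32) = 3*√3710/8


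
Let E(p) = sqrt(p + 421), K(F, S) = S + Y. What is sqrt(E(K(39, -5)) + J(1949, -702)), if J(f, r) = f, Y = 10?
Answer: sqrt(1949 + sqrt(426)) ≈ 44.381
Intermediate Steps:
K(F, S) = 10 + S (K(F, S) = S + 10 = 10 + S)
E(p) = sqrt(421 + p)
sqrt(E(K(39, -5)) + J(1949, -702)) = sqrt(sqrt(421 + (10 - 5)) + 1949) = sqrt(sqrt(421 + 5) + 1949) = sqrt(sqrt(426) + 1949) = sqrt(1949 + sqrt(426))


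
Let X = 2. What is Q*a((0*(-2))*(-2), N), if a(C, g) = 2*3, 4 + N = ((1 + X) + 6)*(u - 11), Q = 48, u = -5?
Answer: 288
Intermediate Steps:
N = -148 (N = -4 + ((1 + 2) + 6)*(-5 - 11) = -4 + (3 + 6)*(-16) = -4 + 9*(-16) = -4 - 144 = -148)
a(C, g) = 6
Q*a((0*(-2))*(-2), N) = 48*6 = 288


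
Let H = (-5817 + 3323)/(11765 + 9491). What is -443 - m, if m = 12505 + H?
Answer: -137610097/10628 ≈ -12948.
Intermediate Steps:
H = -1247/10628 (H = -2494/21256 = -2494*1/21256 = -1247/10628 ≈ -0.11733)
m = 132901893/10628 (m = 12505 - 1247/10628 = 132901893/10628 ≈ 12505.)
-443 - m = -443 - 1*132901893/10628 = -443 - 132901893/10628 = -137610097/10628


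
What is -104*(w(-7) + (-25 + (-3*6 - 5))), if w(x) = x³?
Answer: 40664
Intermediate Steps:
-104*(w(-7) + (-25 + (-3*6 - 5))) = -104*((-7)³ + (-25 + (-3*6 - 5))) = -104*(-343 + (-25 + (-18 - 5))) = -104*(-343 + (-25 - 23)) = -104*(-343 - 48) = -104*(-391) = 40664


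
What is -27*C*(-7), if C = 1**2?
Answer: 189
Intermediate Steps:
C = 1
-27*C*(-7) = -27*1*(-7) = -27*(-7) = 189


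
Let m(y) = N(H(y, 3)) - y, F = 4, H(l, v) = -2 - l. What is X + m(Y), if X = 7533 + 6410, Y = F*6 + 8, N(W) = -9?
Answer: 13902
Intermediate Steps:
Y = 32 (Y = 4*6 + 8 = 24 + 8 = 32)
X = 13943
m(y) = -9 - y
X + m(Y) = 13943 + (-9 - 1*32) = 13943 + (-9 - 32) = 13943 - 41 = 13902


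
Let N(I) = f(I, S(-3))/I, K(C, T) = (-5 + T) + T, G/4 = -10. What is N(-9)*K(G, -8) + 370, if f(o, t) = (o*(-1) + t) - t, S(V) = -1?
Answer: 391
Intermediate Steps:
G = -40 (G = 4*(-10) = -40)
K(C, T) = -5 + 2*T
f(o, t) = -o (f(o, t) = (-o + t) - t = (t - o) - t = -o)
N(I) = -1 (N(I) = (-I)/I = -1)
N(-9)*K(G, -8) + 370 = -(-5 + 2*(-8)) + 370 = -(-5 - 16) + 370 = -1*(-21) + 370 = 21 + 370 = 391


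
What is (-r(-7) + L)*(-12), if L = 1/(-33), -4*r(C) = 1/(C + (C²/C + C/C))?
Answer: 85/143 ≈ 0.59441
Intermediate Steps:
r(C) = -1/(4*(1 + 2*C)) (r(C) = -1/(4*(C + (C²/C + C/C))) = -1/(4*(C + (C + 1))) = -1/(4*(C + (1 + C))) = -1/(4*(1 + 2*C)))
L = -1/33 (L = 1*(-1/33) = -1/33 ≈ -0.030303)
(-r(-7) + L)*(-12) = (-(-1)/(4 + 8*(-7)) - 1/33)*(-12) = (-(-1)/(4 - 56) - 1/33)*(-12) = (-(-1)/(-52) - 1/33)*(-12) = (-(-1)*(-1)/52 - 1/33)*(-12) = (-1*1/52 - 1/33)*(-12) = (-1/52 - 1/33)*(-12) = -85/1716*(-12) = 85/143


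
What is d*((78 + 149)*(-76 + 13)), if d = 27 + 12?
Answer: -557739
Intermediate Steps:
d = 39
d*((78 + 149)*(-76 + 13)) = 39*((78 + 149)*(-76 + 13)) = 39*(227*(-63)) = 39*(-14301) = -557739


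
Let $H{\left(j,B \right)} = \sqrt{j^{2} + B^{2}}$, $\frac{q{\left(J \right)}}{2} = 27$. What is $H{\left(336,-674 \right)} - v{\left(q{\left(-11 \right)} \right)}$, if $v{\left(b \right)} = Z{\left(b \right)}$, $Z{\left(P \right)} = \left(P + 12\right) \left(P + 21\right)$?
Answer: $-4950 + 2 \sqrt{141793} \approx -4196.9$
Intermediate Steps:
$Z{\left(P \right)} = \left(12 + P\right) \left(21 + P\right)$
$q{\left(J \right)} = 54$ ($q{\left(J \right)} = 2 \cdot 27 = 54$)
$H{\left(j,B \right)} = \sqrt{B^{2} + j^{2}}$
$v{\left(b \right)} = 252 + b^{2} + 33 b$
$H{\left(336,-674 \right)} - v{\left(q{\left(-11 \right)} \right)} = \sqrt{\left(-674\right)^{2} + 336^{2}} - \left(252 + 54^{2} + 33 \cdot 54\right) = \sqrt{454276 + 112896} - \left(252 + 2916 + 1782\right) = \sqrt{567172} - 4950 = 2 \sqrt{141793} - 4950 = -4950 + 2 \sqrt{141793}$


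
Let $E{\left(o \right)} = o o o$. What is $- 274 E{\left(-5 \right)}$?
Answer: $34250$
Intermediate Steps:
$E{\left(o \right)} = o^{3}$ ($E{\left(o \right)} = o^{2} o = o^{3}$)
$- 274 E{\left(-5 \right)} = - 274 \left(-5\right)^{3} = \left(-274\right) \left(-125\right) = 34250$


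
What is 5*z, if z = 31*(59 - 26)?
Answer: 5115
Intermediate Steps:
z = 1023 (z = 31*33 = 1023)
5*z = 5*1023 = 5115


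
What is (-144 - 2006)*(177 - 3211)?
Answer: 6523100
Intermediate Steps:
(-144 - 2006)*(177 - 3211) = -2150*(-3034) = 6523100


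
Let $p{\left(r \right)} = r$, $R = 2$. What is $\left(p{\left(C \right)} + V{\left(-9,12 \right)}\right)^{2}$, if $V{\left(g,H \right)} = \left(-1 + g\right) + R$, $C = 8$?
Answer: $0$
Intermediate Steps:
$V{\left(g,H \right)} = 1 + g$ ($V{\left(g,H \right)} = \left(-1 + g\right) + 2 = 1 + g$)
$\left(p{\left(C \right)} + V{\left(-9,12 \right)}\right)^{2} = \left(8 + \left(1 - 9\right)\right)^{2} = \left(8 - 8\right)^{2} = 0^{2} = 0$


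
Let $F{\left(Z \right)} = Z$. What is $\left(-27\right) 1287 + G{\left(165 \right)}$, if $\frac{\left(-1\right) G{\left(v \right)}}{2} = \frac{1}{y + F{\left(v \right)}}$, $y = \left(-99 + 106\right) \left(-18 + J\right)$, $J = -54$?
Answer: $- \frac{11779909}{339} \approx -34749.0$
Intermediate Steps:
$y = -504$ ($y = \left(-99 + 106\right) \left(-18 - 54\right) = 7 \left(-72\right) = -504$)
$G{\left(v \right)} = - \frac{2}{-504 + v}$
$\left(-27\right) 1287 + G{\left(165 \right)} = \left(-27\right) 1287 - \frac{2}{-504 + 165} = -34749 - \frac{2}{-339} = -34749 - - \frac{2}{339} = -34749 + \frac{2}{339} = - \frac{11779909}{339}$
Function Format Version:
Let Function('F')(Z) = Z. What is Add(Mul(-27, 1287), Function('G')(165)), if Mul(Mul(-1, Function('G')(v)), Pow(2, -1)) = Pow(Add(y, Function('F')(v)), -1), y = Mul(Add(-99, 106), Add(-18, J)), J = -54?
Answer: Rational(-11779909, 339) ≈ -34749.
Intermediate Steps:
y = -504 (y = Mul(Add(-99, 106), Add(-18, -54)) = Mul(7, -72) = -504)
Function('G')(v) = Mul(-2, Pow(Add(-504, v), -1))
Add(Mul(-27, 1287), Function('G')(165)) = Add(Mul(-27, 1287), Mul(-2, Pow(Add(-504, 165), -1))) = Add(-34749, Mul(-2, Pow(-339, -1))) = Add(-34749, Mul(-2, Rational(-1, 339))) = Add(-34749, Rational(2, 339)) = Rational(-11779909, 339)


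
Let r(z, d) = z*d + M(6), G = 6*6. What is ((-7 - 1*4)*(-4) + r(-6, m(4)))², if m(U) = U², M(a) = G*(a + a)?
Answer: 144400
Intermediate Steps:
G = 36
M(a) = 72*a (M(a) = 36*(a + a) = 36*(2*a) = 72*a)
r(z, d) = 432 + d*z (r(z, d) = z*d + 72*6 = d*z + 432 = 432 + d*z)
((-7 - 1*4)*(-4) + r(-6, m(4)))² = ((-7 - 1*4)*(-4) + (432 + 4²*(-6)))² = ((-7 - 4)*(-4) + (432 + 16*(-6)))² = (-11*(-4) + (432 - 96))² = (44 + 336)² = 380² = 144400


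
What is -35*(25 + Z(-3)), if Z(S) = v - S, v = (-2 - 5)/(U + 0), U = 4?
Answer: -3675/4 ≈ -918.75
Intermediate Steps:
v = -7/4 (v = (-2 - 5)/(4 + 0) = -7/4 ≈ -1.7500)
Z(S) = -7/4 - S
-35*(25 + Z(-3)) = -35*(25 + (-7/4 - 1*(-3))) = -35*(25 + (-7/4 + 3)) = -35*(25 + 5/4) = -35*105/4 = -3675/4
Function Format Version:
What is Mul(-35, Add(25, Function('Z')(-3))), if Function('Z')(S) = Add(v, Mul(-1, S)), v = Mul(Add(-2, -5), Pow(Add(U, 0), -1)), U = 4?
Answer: Rational(-3675, 4) ≈ -918.75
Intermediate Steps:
v = Rational(-7, 4) (v = Mul(Add(-2, -5), Pow(Add(4, 0), -1)) = Mul(-7, Pow(4, -1)) = Mul(-7, Rational(1, 4)) = Rational(-7, 4) ≈ -1.7500)
Function('Z')(S) = Add(Rational(-7, 4), Mul(-1, S))
Mul(-35, Add(25, Function('Z')(-3))) = Mul(-35, Add(25, Add(Rational(-7, 4), Mul(-1, -3)))) = Mul(-35, Add(25, Add(Rational(-7, 4), 3))) = Mul(-35, Add(25, Rational(5, 4))) = Mul(-35, Rational(105, 4)) = Rational(-3675, 4)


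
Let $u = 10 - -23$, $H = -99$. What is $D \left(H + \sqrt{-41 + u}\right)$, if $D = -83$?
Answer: $8217 - 166 i \sqrt{2} \approx 8217.0 - 234.76 i$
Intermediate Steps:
$u = 33$ ($u = 10 + 23 = 33$)
$D \left(H + \sqrt{-41 + u}\right) = - 83 \left(-99 + \sqrt{-41 + 33}\right) = - 83 \left(-99 + \sqrt{-8}\right) = - 83 \left(-99 + 2 i \sqrt{2}\right) = 8217 - 166 i \sqrt{2}$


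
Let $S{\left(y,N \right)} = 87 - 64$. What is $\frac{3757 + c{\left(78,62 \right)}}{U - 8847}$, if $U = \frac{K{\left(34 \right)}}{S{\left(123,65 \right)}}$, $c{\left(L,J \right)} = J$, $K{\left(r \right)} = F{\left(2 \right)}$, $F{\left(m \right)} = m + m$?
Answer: $- \frac{87837}{203477} \approx -0.43168$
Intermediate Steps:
$F{\left(m \right)} = 2 m$
$K{\left(r \right)} = 4$ ($K{\left(r \right)} = 2 \cdot 2 = 4$)
$S{\left(y,N \right)} = 23$ ($S{\left(y,N \right)} = 87 - 64 = 23$)
$U = \frac{4}{23} \approx 0.17391$
$\frac{3757 + c{\left(78,62 \right)}}{U - 8847} = \frac{3757 + 62}{\frac{4}{23} - 8847} = \frac{3819}{- \frac{203477}{23}} = 3819 \left(- \frac{23}{203477}\right) = - \frac{87837}{203477}$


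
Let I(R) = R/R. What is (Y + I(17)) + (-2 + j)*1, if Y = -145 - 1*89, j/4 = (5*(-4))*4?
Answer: -555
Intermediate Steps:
j = -320 (j = 4*((5*(-4))*4) = 4*(-20*4) = 4*(-80) = -320)
I(R) = 1
Y = -234 (Y = -145 - 89 = -234)
(Y + I(17)) + (-2 + j)*1 = (-234 + 1) + (-2 - 320)*1 = -233 - 322*1 = -233 - 322 = -555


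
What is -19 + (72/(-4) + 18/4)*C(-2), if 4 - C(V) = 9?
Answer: 97/2 ≈ 48.500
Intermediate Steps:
C(V) = -5 (C(V) = 4 - 1*9 = 4 - 9 = -5)
-19 + (72/(-4) + 18/4)*C(-2) = -19 + (72/(-4) + 18/4)*(-5) = -19 + (72*(-¼) + 18*(¼))*(-5) = -19 + (-18 + 9/2)*(-5) = -19 - 27/2*(-5) = -19 + 135/2 = 97/2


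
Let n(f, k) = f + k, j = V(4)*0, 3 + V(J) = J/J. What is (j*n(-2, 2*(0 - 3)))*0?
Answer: 0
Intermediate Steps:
V(J) = -2 (V(J) = -3 + J/J = -3 + 1 = -2)
j = 0 (j = -2*0 = 0)
(j*n(-2, 2*(0 - 3)))*0 = (0*(-2 + 2*(0 - 3)))*0 = (0*(-2 + 2*(-3)))*0 = (0*(-2 - 6))*0 = (0*(-8))*0 = 0*0 = 0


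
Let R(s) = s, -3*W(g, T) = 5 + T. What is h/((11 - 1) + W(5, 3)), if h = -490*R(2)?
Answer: -1470/11 ≈ -133.64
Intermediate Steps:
W(g, T) = -5/3 - T/3 (W(g, T) = -(5 + T)/3 = -5/3 - T/3)
h = -980 (h = -490*2 = -980)
h/((11 - 1) + W(5, 3)) = -980/((11 - 1) + (-5/3 - ⅓*3)) = -980/(10 + (-5/3 - 1)) = -980/(10 - 8/3) = -980/22/3 = -980*3/22 = -1470/11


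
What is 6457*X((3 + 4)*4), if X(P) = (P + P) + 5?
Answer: 393877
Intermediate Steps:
X(P) = 5 + 2*P (X(P) = 2*P + 5 = 5 + 2*P)
6457*X((3 + 4)*4) = 6457*(5 + 2*((3 + 4)*4)) = 6457*(5 + 2*(7*4)) = 6457*(5 + 2*28) = 6457*(5 + 56) = 6457*61 = 393877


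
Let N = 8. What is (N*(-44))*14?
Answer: -4928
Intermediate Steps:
(N*(-44))*14 = (8*(-44))*14 = -352*14 = -4928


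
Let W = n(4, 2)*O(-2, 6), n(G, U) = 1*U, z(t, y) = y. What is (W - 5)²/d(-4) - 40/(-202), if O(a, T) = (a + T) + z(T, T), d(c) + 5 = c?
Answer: -2505/101 ≈ -24.802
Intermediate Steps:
d(c) = -5 + c
n(G, U) = U
O(a, T) = a + 2*T (O(a, T) = (a + T) + T = (T + a) + T = a + 2*T)
W = 20 (W = 2*(-2 + 2*6) = 2*(-2 + 12) = 2*10 = 20)
(W - 5)²/d(-4) - 40/(-202) = (20 - 5)²/(-5 - 4) - 40/(-202) = 15²/(-9) - 40*(-1/202) = 225*(-⅑) + 20/101 = -25 + 20/101 = -2505/101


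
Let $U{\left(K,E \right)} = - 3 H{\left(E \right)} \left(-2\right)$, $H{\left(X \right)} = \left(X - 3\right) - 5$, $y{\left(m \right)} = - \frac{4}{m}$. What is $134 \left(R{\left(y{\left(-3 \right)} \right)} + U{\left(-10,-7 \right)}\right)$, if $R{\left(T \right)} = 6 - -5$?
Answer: $-10586$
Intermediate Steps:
$R{\left(T \right)} = 11$ ($R{\left(T \right)} = 6 + 5 = 11$)
$H{\left(X \right)} = -8 + X$ ($H{\left(X \right)} = \left(-3 + X\right) - 5 = -8 + X$)
$U{\left(K,E \right)} = -48 + 6 E$ ($U{\left(K,E \right)} = - 3 \left(-8 + E\right) \left(-2\right) = \left(24 - 3 E\right) \left(-2\right) = -48 + 6 E$)
$134 \left(R{\left(y{\left(-3 \right)} \right)} + U{\left(-10,-7 \right)}\right) = 134 \left(11 + \left(-48 + 6 \left(-7\right)\right)\right) = 134 \left(11 - 90\right) = 134 \left(-79\right) = -10586$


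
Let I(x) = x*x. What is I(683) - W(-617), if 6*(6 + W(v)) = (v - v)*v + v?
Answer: 2799587/6 ≈ 4.6660e+5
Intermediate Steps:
W(v) = -6 + v/6 (W(v) = -6 + ((v - v)*v + v)/6 = -6 + (0*v + v)/6 = -6 + (0 + v)/6 = -6 + v/6)
I(x) = x²
I(683) - W(-617) = 683² - (-6 + (⅙)*(-617)) = 466489 - (-6 - 617/6) = 466489 - 1*(-653/6) = 466489 + 653/6 = 2799587/6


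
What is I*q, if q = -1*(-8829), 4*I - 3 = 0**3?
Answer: 26487/4 ≈ 6621.8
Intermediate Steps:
I = 3/4 (I = 3/4 + (1/4)*0**3 = 3/4 + (1/4)*0 = 3/4 + 0 = 3/4 ≈ 0.75000)
q = 8829
I*q = (3/4)*8829 = 26487/4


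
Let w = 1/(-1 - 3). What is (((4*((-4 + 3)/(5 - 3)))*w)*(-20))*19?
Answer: -190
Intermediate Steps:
w = -1/4 (w = 1/(-4) = -1/4 ≈ -0.25000)
(((4*((-4 + 3)/(5 - 3)))*w)*(-20))*19 = (((4*((-4 + 3)/(5 - 3)))*(-1/4))*(-20))*19 = (((4*(-1/2))*(-1/4))*(-20))*19 = (-2*(-1/4)*(-20))*19 = ((1/2)*(-20))*19 = -10*19 = -190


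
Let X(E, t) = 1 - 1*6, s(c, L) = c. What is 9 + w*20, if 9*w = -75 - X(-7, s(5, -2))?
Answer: -1319/9 ≈ -146.56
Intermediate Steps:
X(E, t) = -5 (X(E, t) = 1 - 6 = -5)
w = -70/9 (w = (-75 - 1*(-5))/9 = (-75 + 5)/9 = (1/9)*(-70) = -70/9 ≈ -7.7778)
9 + w*20 = 9 - 70/9*20 = 9 - 1400/9 = -1319/9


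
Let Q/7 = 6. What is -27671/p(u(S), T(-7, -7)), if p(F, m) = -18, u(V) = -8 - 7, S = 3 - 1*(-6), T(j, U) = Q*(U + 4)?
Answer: 27671/18 ≈ 1537.3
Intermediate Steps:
Q = 42 (Q = 7*6 = 42)
T(j, U) = 168 + 42*U (T(j, U) = 42*(U + 4) = 42*(4 + U) = 168 + 42*U)
S = 9 (S = 3 + 6 = 9)
u(V) = -15
-27671/p(u(S), T(-7, -7)) = -27671/(-18) = -27671*(-1/18) = 27671/18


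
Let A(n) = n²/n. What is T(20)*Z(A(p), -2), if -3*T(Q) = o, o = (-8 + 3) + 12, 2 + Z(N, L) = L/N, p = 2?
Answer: 7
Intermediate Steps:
A(n) = n
Z(N, L) = -2 + L/N
o = 7 (o = -5 + 12 = 7)
T(Q) = -7/3 (T(Q) = -⅓*7 = -7/3)
T(20)*Z(A(p), -2) = -7*(-2 - 2/2)/3 = -7*(-2 - 2*½)/3 = -7*(-2 - 1)/3 = -7/3*(-3) = 7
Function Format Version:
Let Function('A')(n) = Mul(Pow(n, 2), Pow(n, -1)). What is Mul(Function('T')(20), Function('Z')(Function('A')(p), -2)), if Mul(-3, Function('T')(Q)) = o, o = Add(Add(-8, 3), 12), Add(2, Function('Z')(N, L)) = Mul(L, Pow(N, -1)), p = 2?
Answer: 7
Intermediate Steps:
Function('A')(n) = n
Function('Z')(N, L) = Add(-2, Mul(L, Pow(N, -1)))
o = 7 (o = Add(-5, 12) = 7)
Function('T')(Q) = Rational(-7, 3) (Function('T')(Q) = Mul(Rational(-1, 3), 7) = Rational(-7, 3))
Mul(Function('T')(20), Function('Z')(Function('A')(p), -2)) = Mul(Rational(-7, 3), Add(-2, Mul(-2, Pow(2, -1)))) = Mul(Rational(-7, 3), Add(-2, Mul(-2, Rational(1, 2)))) = Mul(Rational(-7, 3), Add(-2, -1)) = Mul(Rational(-7, 3), -3) = 7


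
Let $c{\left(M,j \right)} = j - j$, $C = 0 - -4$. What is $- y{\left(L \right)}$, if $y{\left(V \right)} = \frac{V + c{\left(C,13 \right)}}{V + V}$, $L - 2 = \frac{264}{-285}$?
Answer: $- \frac{1}{2} \approx -0.5$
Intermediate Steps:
$C = 4$ ($C = 0 + 4 = 4$)
$c{\left(M,j \right)} = 0$
$L = \frac{102}{95}$ ($L = 2 + \frac{264}{-285} = 2 + 264 \left(- \frac{1}{285}\right) = 2 - \frac{88}{95} = \frac{102}{95} \approx 1.0737$)
$y{\left(V \right)} = \frac{1}{2}$ ($y{\left(V \right)} = \frac{V + 0}{V + V} = \frac{V}{2 V} = V \frac{1}{2 V} = \frac{1}{2}$)
$- y{\left(L \right)} = \left(-1\right) \frac{1}{2} = - \frac{1}{2}$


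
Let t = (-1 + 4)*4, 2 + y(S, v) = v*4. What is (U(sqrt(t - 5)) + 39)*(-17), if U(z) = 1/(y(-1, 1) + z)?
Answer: -1955/3 - 17*sqrt(7)/3 ≈ -666.66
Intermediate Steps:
y(S, v) = -2 + 4*v (y(S, v) = -2 + v*4 = -2 + 4*v)
t = 12 (t = 3*4 = 12)
U(z) = 1/(2 + z) (U(z) = 1/((-2 + 4*1) + z) = 1/((-2 + 4) + z) = 1/(2 + z))
(U(sqrt(t - 5)) + 39)*(-17) = (1/(2 + sqrt(12 - 5)) + 39)*(-17) = (1/(2 + sqrt(7)) + 39)*(-17) = (39 + 1/(2 + sqrt(7)))*(-17) = -663 - 17/(2 + sqrt(7))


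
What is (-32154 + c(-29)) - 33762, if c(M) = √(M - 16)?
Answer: -65916 + 3*I*√5 ≈ -65916.0 + 6.7082*I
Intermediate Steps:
c(M) = √(-16 + M)
(-32154 + c(-29)) - 33762 = (-32154 + √(-16 - 29)) - 33762 = (-32154 + √(-45)) - 33762 = (-32154 + 3*I*√5) - 33762 = -65916 + 3*I*√5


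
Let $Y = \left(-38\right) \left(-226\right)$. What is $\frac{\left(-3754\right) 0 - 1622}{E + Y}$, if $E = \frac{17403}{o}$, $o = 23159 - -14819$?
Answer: $- \frac{61600316}{326172467} \approx -0.18886$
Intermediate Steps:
$o = 37978$ ($o = 23159 + 14819 = 37978$)
$Y = 8588$
$E = \frac{17403}{37978} \approx 0.45824$
$\frac{\left(-3754\right) 0 - 1622}{E + Y} = \frac{\left(-3754\right) 0 - 1622}{\frac{17403}{37978} + 8588} = \frac{0 - 1622}{\frac{326172467}{37978}} = \left(-1622\right) \frac{37978}{326172467} = - \frac{61600316}{326172467}$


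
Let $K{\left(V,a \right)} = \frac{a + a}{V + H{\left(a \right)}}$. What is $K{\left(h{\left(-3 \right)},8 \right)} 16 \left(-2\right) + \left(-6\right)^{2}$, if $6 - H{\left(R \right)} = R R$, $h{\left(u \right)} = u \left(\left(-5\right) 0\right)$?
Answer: $\frac{1300}{29} \approx 44.828$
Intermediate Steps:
$h{\left(u \right)} = 0$ ($h{\left(u \right)} = u 0 = 0$)
$H{\left(R \right)} = 6 - R^{2}$ ($H{\left(R \right)} = 6 - R R = 6 - R^{2}$)
$K{\left(V,a \right)} = \frac{2 a}{6 + V - a^{2}}$ ($K{\left(V,a \right)} = \frac{a + a}{V - \left(-6 + a^{2}\right)} = \frac{2 a}{6 + V - a^{2}}$)
$K{\left(h{\left(-3 \right)},8 \right)} 16 \left(-2\right) + \left(-6\right)^{2} = 2 \cdot 8 \frac{1}{6 + 0 - 8^{2}} \cdot 16 \left(-2\right) + \left(-6\right)^{2} = 2 \cdot 8 \frac{1}{6 + 0 - 64} \left(-32\right) + 36 = 2 \cdot 8 \frac{1}{-58} \left(-32\right) + 36 = 2 \cdot 8 \left(- \frac{1}{58}\right) \left(-32\right) + 36 = \left(- \frac{8}{29}\right) \left(-32\right) + 36 = \frac{256}{29} + 36 = \frac{1300}{29}$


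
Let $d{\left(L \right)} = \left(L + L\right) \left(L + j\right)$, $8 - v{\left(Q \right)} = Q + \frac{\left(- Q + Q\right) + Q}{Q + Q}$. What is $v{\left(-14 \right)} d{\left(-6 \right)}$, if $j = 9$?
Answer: $-774$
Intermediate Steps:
$v{\left(Q \right)} = \frac{15}{2} - Q$ ($v{\left(Q \right)} = 8 - \left(Q + \frac{\left(- Q + Q\right) + Q}{Q + Q}\right) = 8 - \left(Q + \frac{0 + Q}{2 Q}\right) = 8 - \left(Q + Q \frac{1}{2 Q}\right) = 8 - \left(Q + \frac{1}{2}\right) = 8 - \left(\frac{1}{2} + Q\right) = \frac{15}{2} - Q$)
$d{\left(L \right)} = 2 L \left(9 + L\right)$ ($d{\left(L \right)} = \left(L + L\right) \left(L + 9\right) = 2 L \left(9 + L\right)$)
$v{\left(-14 \right)} d{\left(-6 \right)} = \left(\frac{15}{2} - -14\right) 2 \left(-6\right) \left(9 - 6\right) = \left(\frac{15}{2} + 14\right) 2 \left(-6\right) 3 = \frac{43}{2} \left(-36\right) = -774$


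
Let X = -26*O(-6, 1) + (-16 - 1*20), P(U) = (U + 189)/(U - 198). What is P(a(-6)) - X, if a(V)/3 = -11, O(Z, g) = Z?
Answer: -9292/77 ≈ -120.68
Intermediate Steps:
a(V) = -33 (a(V) = 3*(-11) = -33)
P(U) = (189 + U)/(-198 + U)
X = 120 (X = -26*(-6) + (-16 - 1*20) = 156 + (-16 - 20) = 156 - 36 = 120)
P(a(-6)) - X = (189 - 33)/(-198 - 33) - 1*120 = 156/(-231) - 120 = -1/231*156 - 120 = -52/77 - 120 = -9292/77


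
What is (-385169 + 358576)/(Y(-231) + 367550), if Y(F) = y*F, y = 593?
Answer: -26593/230567 ≈ -0.11534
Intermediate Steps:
Y(F) = 593*F
(-385169 + 358576)/(Y(-231) + 367550) = (-385169 + 358576)/(593*(-231) + 367550) = -26593/(-136983 + 367550) = -26593/230567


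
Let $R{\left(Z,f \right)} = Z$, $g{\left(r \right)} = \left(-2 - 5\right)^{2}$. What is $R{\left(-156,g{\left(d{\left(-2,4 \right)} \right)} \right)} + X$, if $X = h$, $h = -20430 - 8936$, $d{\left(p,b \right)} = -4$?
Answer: $-29522$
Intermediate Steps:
$g{\left(r \right)} = 49$ ($g{\left(r \right)} = \left(-7\right)^{2} = 49$)
$h = -29366$ ($h = -20430 - 8936 = -29366$)
$X = -29366$
$R{\left(-156,g{\left(d{\left(-2,4 \right)} \right)} \right)} + X = -156 - 29366 = -29522$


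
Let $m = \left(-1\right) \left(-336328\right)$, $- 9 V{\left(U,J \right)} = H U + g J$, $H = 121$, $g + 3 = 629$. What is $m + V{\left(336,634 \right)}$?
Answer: $\frac{2589412}{9} \approx 2.8771 \cdot 10^{5}$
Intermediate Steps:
$g = 626$ ($g = -3 + 629 = 626$)
$V{\left(U,J \right)} = - \frac{626 J}{9} - \frac{121 U}{9}$ ($V{\left(U,J \right)} = - \frac{121 U + 626 J}{9} = - \frac{626 J}{9} - \frac{121 U}{9}$)
$m = 336328$
$m + V{\left(336,634 \right)} = 336328 - \frac{437540}{9} = \frac{2589412}{9}$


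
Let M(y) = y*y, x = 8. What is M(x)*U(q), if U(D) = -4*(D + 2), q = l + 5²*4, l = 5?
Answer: -27392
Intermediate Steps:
M(y) = y²
q = 105 (q = 5 + 5²*4 = 5 + 25*4 = 5 + 100 = 105)
U(D) = -8 - 4*D (U(D) = -4*(2 + D) = -8 - 4*D)
M(x)*U(q) = 8²*(-8 - 4*105) = 64*(-8 - 420) = 64*(-428) = -27392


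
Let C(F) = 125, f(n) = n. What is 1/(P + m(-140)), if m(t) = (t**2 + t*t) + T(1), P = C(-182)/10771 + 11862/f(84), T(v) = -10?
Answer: 150794/5930912877 ≈ 2.5425e-5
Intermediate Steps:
P = 21296017/150794 (P = 125/10771 + 11862/84 = 125*(1/10771) + 11862*(1/84) = 125/10771 + 1977/14 = 21296017/150794 ≈ 141.23)
m(t) = -10 + 2*t**2 (m(t) = (t**2 + t*t) - 10 = (t**2 + t**2) - 10 = 2*t**2 - 10 = -10 + 2*t**2)
1/(P + m(-140)) = 1/(21296017/150794 + (-10 + 2*(-140)**2)) = 1/(21296017/150794 + (-10 + 2*19600)) = 1/(21296017/150794 + (-10 + 39200)) = 1/(21296017/150794 + 39190) = 1/(5930912877/150794) = 150794/5930912877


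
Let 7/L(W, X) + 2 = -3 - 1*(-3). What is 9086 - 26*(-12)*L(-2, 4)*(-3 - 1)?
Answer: 13454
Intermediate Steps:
L(W, X) = -7/2 (L(W, X) = 7/(-2 + (-3 - 1*(-3))) = 7/(-2 + (-3 + 3)) = 7/(-2 + 0) = 7/(-2) = 7*(-½) = -7/2)
9086 - 26*(-12)*L(-2, 4)*(-3 - 1) = 9086 - 26*(-12)*(-7*(-3 - 1)/2) = 9086 - (-312)*(-7/2*(-4)) = 9086 - (-312)*14 = 9086 - 1*(-4368) = 9086 + 4368 = 13454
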